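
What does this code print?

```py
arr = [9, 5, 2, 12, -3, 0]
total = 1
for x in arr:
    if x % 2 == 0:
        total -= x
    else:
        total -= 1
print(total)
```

x=9: not even, total = 1-1 = 0
x=5: not even, total = 0-1 = -1
x=2: even, total = (-1)-2 = -3
x=12: even, total = (-3)-12 = -15
x=-3: not even, total = (-15)-1 = -16
x=0: even, total = (-16)-0 = -16

-16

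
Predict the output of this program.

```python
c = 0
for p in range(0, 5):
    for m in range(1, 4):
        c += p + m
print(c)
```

60

p=0,m=1: c = 0+1 = 1
p=0,m=2: c = 1+2 = 3
p=0,m=3: c = 3+3 = 6
p=1,m=1: c = 6+2 = 8
p=1,m=2: c = 8+3 = 11
p=1,m=3: c = 11+4 = 15
p=2,m=1: c = 15+3 = 18
p=2,m=2: c = 18+4 = 22
p=2,m=3: c = 22+5 = 27
p=3,m=1: c = 27+4 = 31
p=3,m=2: c = 31+5 = 36
p=3,m=3: c = 36+6 = 42
p=4,m=1: c = 42+5 = 47
p=4,m=2: c = 47+6 = 53
p=4,m=3: c = 53+7 = 60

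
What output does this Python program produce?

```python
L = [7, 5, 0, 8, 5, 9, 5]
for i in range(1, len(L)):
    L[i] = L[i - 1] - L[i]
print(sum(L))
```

-51

i=1: L[1] = 7-5 = 2 → [7, 2, 0, 8, 5, 9, 5]
i=2: L[2] = 2-0 = 2 → [7, 2, 2, 8, 5, 9, 5]
i=3: L[3] = 2-8 = -6 → [7, 2, 2, -6, 5, 9, 5]
i=4: L[4] = (-6)-5 = -11 → [7, 2, 2, -6, -11, 9, 5]
i=5: L[5] = (-11)-9 = -20 → [7, 2, 2, -6, -11, -20, 5]
i=6: L[6] = (-20)-5 = -25 → [7, 2, 2, -6, -11, -20, -25]
sum = -51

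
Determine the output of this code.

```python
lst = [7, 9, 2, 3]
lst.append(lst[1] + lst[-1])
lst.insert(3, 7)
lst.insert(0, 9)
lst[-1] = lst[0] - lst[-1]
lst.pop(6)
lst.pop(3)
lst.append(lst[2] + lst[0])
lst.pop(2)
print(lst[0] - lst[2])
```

append lst[1]+lst[-1] = 9+3 = 12 → [7, 9, 2, 3, 12]
insert 7 at 3 → [7, 9, 2, 7, 3, 12]
insert 9 at 0 → [9, 7, 9, 2, 7, 3, 12]
lst[-1] = lst[0]-lst[-1] = 9-12 = -3 → [9, 7, 9, 2, 7, 3, -3]
pop(6) removes -3 → [9, 7, 9, 2, 7, 3]
pop(3) removes 2 → [9, 7, 9, 7, 3]
append lst[2]+lst[0] = 9+9 = 18 → [9, 7, 9, 7, 3, 18]
pop(2) removes 9 → [9, 7, 7, 3, 18]
lst[0]-lst[2] = 9-7 = 2

2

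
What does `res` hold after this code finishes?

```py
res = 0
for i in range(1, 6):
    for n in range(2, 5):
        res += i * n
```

i=1,n=2: res = 0+2 = 2
i=1,n=3: res = 2+3 = 5
i=1,n=4: res = 5+4 = 9
i=2,n=2: res = 9+4 = 13
i=2,n=3: res = 13+6 = 19
i=2,n=4: res = 19+8 = 27
i=3,n=2: res = 27+6 = 33
i=3,n=3: res = 33+9 = 42
i=3,n=4: res = 42+12 = 54
i=4,n=2: res = 54+8 = 62
i=4,n=3: res = 62+12 = 74
i=4,n=4: res = 74+16 = 90
i=5,n=2: res = 90+10 = 100
i=5,n=3: res = 100+15 = 115
i=5,n=4: res = 115+20 = 135

135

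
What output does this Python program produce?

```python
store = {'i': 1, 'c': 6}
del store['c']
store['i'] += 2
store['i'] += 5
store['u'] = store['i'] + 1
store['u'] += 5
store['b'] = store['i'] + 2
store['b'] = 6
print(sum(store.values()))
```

28

del 'c' → {'i': 1}
store['i'] = 1+2 = 3 → {'i': 3}
store['i'] = 3+5 = 8 → {'i': 8}
store['u'] = store['i']+1 = 9 → {'i': 8, 'u': 9}
store['u'] = 9+5 = 14 → {'i': 8, 'u': 14}
store['b'] = store['i']+2 = 10 → {'i': 8, 'u': 14, 'b': 10}
store['b'] = 6 → {'i': 8, 'u': 14, 'b': 6}
sum of values = 28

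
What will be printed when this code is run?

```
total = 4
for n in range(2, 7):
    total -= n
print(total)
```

-16

n=2: total = 4-2 = 2
n=3: total = 2-3 = -1
n=4: total = (-1)-4 = -5
n=5: total = (-5)-5 = -10
n=6: total = (-10)-6 = -16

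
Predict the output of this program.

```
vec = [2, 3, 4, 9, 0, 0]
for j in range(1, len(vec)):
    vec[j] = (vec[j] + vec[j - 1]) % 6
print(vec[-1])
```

j=1: vec[1] = (3+2)%6 = 5 → [2, 5, 4, 9, 0, 0]
j=2: vec[2] = (4+5)%6 = 3 → [2, 5, 3, 9, 0, 0]
j=3: vec[3] = (9+3)%6 = 0 → [2, 5, 3, 0, 0, 0]
j=4: vec[4] = (0+0)%6 = 0 → [2, 5, 3, 0, 0, 0]
j=5: vec[5] = (0+0)%6 = 0 → [2, 5, 3, 0, 0, 0]

0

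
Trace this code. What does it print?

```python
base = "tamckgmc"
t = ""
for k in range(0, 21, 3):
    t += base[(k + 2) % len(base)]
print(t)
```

k=0: add base[2]='m' → 'm'
k=3: add base[5]='g' → 'mg'
k=6: add base[0]='t' → 'mgt'
k=9: add base[3]='c' → 'mgtc'
k=12: add base[6]='m' → 'mgtcm'
k=15: add base[1]='a' → 'mgtcma'
k=18: add base[4]='k' → 'mgtcmak'

mgtcmak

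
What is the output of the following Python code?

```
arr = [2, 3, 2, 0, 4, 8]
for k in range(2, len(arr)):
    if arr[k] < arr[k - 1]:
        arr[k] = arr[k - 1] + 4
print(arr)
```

k=2: 2<3, arr[2] = 3+4 = 7 → [2, 3, 7, 0, 4, 8]
k=3: 0<7, arr[3] = 7+4 = 11 → [2, 3, 7, 11, 4, 8]
k=4: 4<11, arr[4] = 11+4 = 15 → [2, 3, 7, 11, 15, 8]
k=5: 8<15, arr[5] = 15+4 = 19 → [2, 3, 7, 11, 15, 19]

[2, 3, 7, 11, 15, 19]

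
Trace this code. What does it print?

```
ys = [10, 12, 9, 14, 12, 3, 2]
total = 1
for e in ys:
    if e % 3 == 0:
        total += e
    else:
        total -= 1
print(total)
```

34

e=10: not %3==0, total = 1-1 = 0
e=12: %3==0, total = 0+12 = 12
e=9: %3==0, total = 12+9 = 21
e=14: not %3==0, total = 21-1 = 20
e=12: %3==0, total = 20+12 = 32
e=3: %3==0, total = 32+3 = 35
e=2: not %3==0, total = 35-1 = 34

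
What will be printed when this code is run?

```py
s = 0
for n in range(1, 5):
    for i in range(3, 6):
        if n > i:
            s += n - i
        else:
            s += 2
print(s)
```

23

n=1,i=3: not 1>3, s = 0+2 = 2
n=1,i=4: not 1>4, s = 2+2 = 4
n=1,i=5: not 1>5, s = 4+2 = 6
n=2,i=3: not 2>3, s = 6+2 = 8
n=2,i=4: not 2>4, s = 8+2 = 10
n=2,i=5: not 2>5, s = 10+2 = 12
n=3,i=3: not 3>3, s = 12+2 = 14
n=3,i=4: not 3>4, s = 14+2 = 16
n=3,i=5: not 3>5, s = 16+2 = 18
n=4,i=3: 4>3, s = 18+1 = 19
n=4,i=4: not 4>4, s = 19+2 = 21
n=4,i=5: not 4>5, s = 21+2 = 23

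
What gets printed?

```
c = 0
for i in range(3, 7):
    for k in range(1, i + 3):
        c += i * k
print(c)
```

i=3,k=1: c = 0+3 = 3
i=3,k=2: c = 3+6 = 9
i=3,k=3: c = 9+9 = 18
i=3,k=4: c = 18+12 = 30
i=3,k=5: c = 30+15 = 45
i=4,k=1: c = 45+4 = 49
i=4,k=2: c = 49+8 = 57
i=4,k=3: c = 57+12 = 69
i=4,k=4: c = 69+16 = 85
i=4,k=5: c = 85+20 = 105
i=4,k=6: c = 105+24 = 129
i=5,k=1: c = 129+5 = 134
i=5,k=2: c = 134+10 = 144
i=5,k=3: c = 144+15 = 159
i=5,k=4: c = 159+20 = 179
i=5,k=5: c = 179+25 = 204
i=5,k=6: c = 204+30 = 234
i=5,k=7: c = 234+35 = 269
i=6,k=1: c = 269+6 = 275
i=6,k=2: c = 275+12 = 287
i=6,k=3: c = 287+18 = 305
i=6,k=4: c = 305+24 = 329
i=6,k=5: c = 329+30 = 359
i=6,k=6: c = 359+36 = 395
i=6,k=7: c = 395+42 = 437
i=6,k=8: c = 437+48 = 485

485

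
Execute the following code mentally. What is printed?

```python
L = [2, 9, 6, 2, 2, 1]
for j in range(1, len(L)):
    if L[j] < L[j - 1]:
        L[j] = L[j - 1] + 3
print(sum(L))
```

77

j=1: 9>=2, unchanged → [2, 9, 6, 2, 2, 1]
j=2: 6<9, L[2] = 9+3 = 12 → [2, 9, 12, 2, 2, 1]
j=3: 2<12, L[3] = 12+3 = 15 → [2, 9, 12, 15, 2, 1]
j=4: 2<15, L[4] = 15+3 = 18 → [2, 9, 12, 15, 18, 1]
j=5: 1<18, L[5] = 18+3 = 21 → [2, 9, 12, 15, 18, 21]
sum = 77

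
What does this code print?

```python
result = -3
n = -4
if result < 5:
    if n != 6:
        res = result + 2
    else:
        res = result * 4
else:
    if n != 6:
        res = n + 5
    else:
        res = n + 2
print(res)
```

-1

result=-3, n=-4
result < 5 is True; n != 6 is True
→ res = result + 2 = -1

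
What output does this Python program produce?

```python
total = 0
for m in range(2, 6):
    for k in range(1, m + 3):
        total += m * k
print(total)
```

289

m=2,k=1: total = 0+2 = 2
m=2,k=2: total = 2+4 = 6
m=2,k=3: total = 6+6 = 12
m=2,k=4: total = 12+8 = 20
m=3,k=1: total = 20+3 = 23
m=3,k=2: total = 23+6 = 29
m=3,k=3: total = 29+9 = 38
m=3,k=4: total = 38+12 = 50
m=3,k=5: total = 50+15 = 65
m=4,k=1: total = 65+4 = 69
m=4,k=2: total = 69+8 = 77
m=4,k=3: total = 77+12 = 89
m=4,k=4: total = 89+16 = 105
m=4,k=5: total = 105+20 = 125
m=4,k=6: total = 125+24 = 149
m=5,k=1: total = 149+5 = 154
m=5,k=2: total = 154+10 = 164
m=5,k=3: total = 164+15 = 179
m=5,k=4: total = 179+20 = 199
m=5,k=5: total = 199+25 = 224
m=5,k=6: total = 224+30 = 254
m=5,k=7: total = 254+35 = 289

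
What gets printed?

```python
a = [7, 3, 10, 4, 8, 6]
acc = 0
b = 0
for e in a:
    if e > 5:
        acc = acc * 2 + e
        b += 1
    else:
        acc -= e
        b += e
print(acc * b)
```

e=7: >5, acc = 0*2+7 = 7; b=1
e=3: not >5, acc = 7-3 = 4; b=4
e=10: >5, acc = 4*2+10 = 18; b=5
e=4: not >5, acc = 18-4 = 14; b=9
e=8: >5, acc = 14*2+8 = 36; b=10
e=6: >5, acc = 36*2+6 = 78; b=11
acc*b = 78*11 = 858

858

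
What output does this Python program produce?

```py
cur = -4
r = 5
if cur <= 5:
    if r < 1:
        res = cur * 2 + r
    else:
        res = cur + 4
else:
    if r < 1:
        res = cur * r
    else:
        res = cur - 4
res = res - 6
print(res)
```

-6

cur=-4, r=5
cur <= 5 is True; r < 1 is False
→ res = cur + 4 = 0
res = 0-6 = -6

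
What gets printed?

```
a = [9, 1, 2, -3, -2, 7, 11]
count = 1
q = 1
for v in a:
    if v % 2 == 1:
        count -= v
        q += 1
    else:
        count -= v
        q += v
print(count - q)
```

v=9: odd, count = 1-9 = -8; q=2
v=1: odd, count = (-8)-1 = -9; q=3
v=2: not odd, count = (-9)-2 = -11; q=5
v=-3: odd, count = (-11)-(-3) = -8; q=6
v=-2: not odd, count = (-8)-(-2) = -6; q=4
v=7: odd, count = (-6)-7 = -13; q=5
v=11: odd, count = (-13)-11 = -24; q=6
count-q = (-24)-6 = -30

-30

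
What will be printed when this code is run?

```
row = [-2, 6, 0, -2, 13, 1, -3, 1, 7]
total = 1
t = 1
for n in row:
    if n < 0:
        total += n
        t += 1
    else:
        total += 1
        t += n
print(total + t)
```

32

n=-2: <0, total = 1+(-2) = -1; t=2
n=6: not <0, total = (-1)+1 = 0; t=8
n=0: not <0, total = 0+1 = 1; t=8
n=-2: <0, total = 1+(-2) = -1; t=9
n=13: not <0, total = (-1)+1 = 0; t=22
n=1: not <0, total = 0+1 = 1; t=23
n=-3: <0, total = 1+(-3) = -2; t=24
n=1: not <0, total = (-2)+1 = -1; t=25
n=7: not <0, total = (-1)+1 = 0; t=32
total+t = 0+32 = 32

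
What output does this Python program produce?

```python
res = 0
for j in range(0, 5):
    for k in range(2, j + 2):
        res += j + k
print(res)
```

j=1,k=2: res = 0+3 = 3
j=2,k=2: res = 3+4 = 7
j=2,k=3: res = 7+5 = 12
j=3,k=2: res = 12+5 = 17
j=3,k=3: res = 17+6 = 23
j=3,k=4: res = 23+7 = 30
j=4,k=2: res = 30+6 = 36
j=4,k=3: res = 36+7 = 43
j=4,k=4: res = 43+8 = 51
j=4,k=5: res = 51+9 = 60

60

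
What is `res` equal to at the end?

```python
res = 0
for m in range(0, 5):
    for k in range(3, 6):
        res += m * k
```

120

m=0,k=3: res = 0+0 = 0
m=0,k=4: res = 0+0 = 0
m=0,k=5: res = 0+0 = 0
m=1,k=3: res = 0+3 = 3
m=1,k=4: res = 3+4 = 7
m=1,k=5: res = 7+5 = 12
m=2,k=3: res = 12+6 = 18
m=2,k=4: res = 18+8 = 26
m=2,k=5: res = 26+10 = 36
m=3,k=3: res = 36+9 = 45
m=3,k=4: res = 45+12 = 57
m=3,k=5: res = 57+15 = 72
m=4,k=3: res = 72+12 = 84
m=4,k=4: res = 84+16 = 100
m=4,k=5: res = 100+20 = 120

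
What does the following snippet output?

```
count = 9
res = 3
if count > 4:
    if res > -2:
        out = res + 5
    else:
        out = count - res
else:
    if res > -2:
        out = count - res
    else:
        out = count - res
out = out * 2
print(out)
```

16

count=9, res=3
count > 4 is True; res > -2 is True
→ out = res + 5 = 8
out = 8*2 = 16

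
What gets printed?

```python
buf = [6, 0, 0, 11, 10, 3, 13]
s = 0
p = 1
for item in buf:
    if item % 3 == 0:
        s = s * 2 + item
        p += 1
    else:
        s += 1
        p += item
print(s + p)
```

95

item=6: %3==0, s = 0*2+6 = 6; p=2
item=0: %3==0, s = 6*2+0 = 12; p=3
item=0: %3==0, s = 12*2+0 = 24; p=4
item=11: not %3==0, s = 24+1 = 25; p=15
item=10: not %3==0, s = 25+1 = 26; p=25
item=3: %3==0, s = 26*2+3 = 55; p=26
item=13: not %3==0, s = 55+1 = 56; p=39
s+p = 56+39 = 95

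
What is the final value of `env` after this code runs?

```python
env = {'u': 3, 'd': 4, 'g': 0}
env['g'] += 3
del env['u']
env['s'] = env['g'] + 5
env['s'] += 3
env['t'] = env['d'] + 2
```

{'d': 4, 'g': 3, 's': 11, 't': 6}

env['g'] = 0+3 = 3 → {'u': 3, 'd': 4, 'g': 3}
del 'u' → {'d': 4, 'g': 3}
env['s'] = env['g']+5 = 8 → {'d': 4, 'g': 3, 's': 8}
env['s'] = 8+3 = 11 → {'d': 4, 'g': 3, 's': 11}
env['t'] = env['d']+2 = 6 → {'d': 4, 'g': 3, 's': 11, 't': 6}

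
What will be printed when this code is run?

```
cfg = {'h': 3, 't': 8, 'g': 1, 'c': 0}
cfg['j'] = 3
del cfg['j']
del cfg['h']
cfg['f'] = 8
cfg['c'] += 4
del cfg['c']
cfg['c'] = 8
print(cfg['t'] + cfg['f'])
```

cfg['j'] = 3 → {'h': 3, 't': 8, 'g': 1, 'c': 0, 'j': 3}
del 'j' → {'h': 3, 't': 8, 'g': 1, 'c': 0}
del 'h' → {'t': 8, 'g': 1, 'c': 0}
cfg['f'] = 8 → {'t': 8, 'g': 1, 'c': 0, 'f': 8}
cfg['c'] = 0+4 = 4 → {'t': 8, 'g': 1, 'c': 4, 'f': 8}
del 'c' → {'t': 8, 'g': 1, 'f': 8}
cfg['c'] = 8 → {'t': 8, 'g': 1, 'f': 8, 'c': 8}
cfg['t']+cfg['f'] = 8+8 = 16

16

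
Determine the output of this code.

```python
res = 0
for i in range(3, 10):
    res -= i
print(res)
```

-42

i=3: res = 0-3 = -3
i=4: res = (-3)-4 = -7
i=5: res = (-7)-5 = -12
i=6: res = (-12)-6 = -18
i=7: res = (-18)-7 = -25
i=8: res = (-25)-8 = -33
i=9: res = (-33)-9 = -42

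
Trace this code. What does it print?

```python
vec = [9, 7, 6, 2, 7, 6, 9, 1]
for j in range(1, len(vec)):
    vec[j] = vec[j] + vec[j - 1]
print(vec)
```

[9, 16, 22, 24, 31, 37, 46, 47]

j=1: vec[1] = 7+9 = 16 → [9, 16, 6, 2, 7, 6, 9, 1]
j=2: vec[2] = 6+16 = 22 → [9, 16, 22, 2, 7, 6, 9, 1]
j=3: vec[3] = 2+22 = 24 → [9, 16, 22, 24, 7, 6, 9, 1]
j=4: vec[4] = 7+24 = 31 → [9, 16, 22, 24, 31, 6, 9, 1]
j=5: vec[5] = 6+31 = 37 → [9, 16, 22, 24, 31, 37, 9, 1]
j=6: vec[6] = 9+37 = 46 → [9, 16, 22, 24, 31, 37, 46, 1]
j=7: vec[7] = 1+46 = 47 → [9, 16, 22, 24, 31, 37, 46, 47]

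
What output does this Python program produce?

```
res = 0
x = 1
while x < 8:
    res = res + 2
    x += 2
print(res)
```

x=1: res = 0+2 = 2
x=3: res = 2+2 = 4
x=5: res = 4+2 = 6
x=7: res = 6+2 = 8

8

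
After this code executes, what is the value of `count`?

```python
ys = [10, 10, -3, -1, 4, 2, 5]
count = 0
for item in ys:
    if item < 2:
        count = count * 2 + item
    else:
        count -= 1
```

item=10: not <2, count = 0-1 = -1
item=10: not <2, count = (-1)-1 = -2
item=-3: <2, count = (-2)*2+(-3) = -7
item=-1: <2, count = (-7)*2+(-1) = -15
item=4: not <2, count = (-15)-1 = -16
item=2: not <2, count = (-16)-1 = -17
item=5: not <2, count = (-17)-1 = -18

-18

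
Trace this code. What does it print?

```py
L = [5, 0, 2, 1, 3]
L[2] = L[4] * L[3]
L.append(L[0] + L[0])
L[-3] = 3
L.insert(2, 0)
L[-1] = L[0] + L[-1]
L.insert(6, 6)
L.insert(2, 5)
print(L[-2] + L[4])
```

9

L[2] = L[4]*L[3] = 3*1 = 3 → [5, 0, 3, 1, 3]
append L[0]+L[0] = 5+5 = 10 → [5, 0, 3, 1, 3, 10]
L[-3] = 3 → [5, 0, 3, 3, 3, 10]
insert 0 at 2 → [5, 0, 0, 3, 3, 3, 10]
L[-1] = L[0]+L[-1] = 5+10 = 15 → [5, 0, 0, 3, 3, 3, 15]
insert 6 at 6 → [5, 0, 0, 3, 3, 3, 6, 15]
insert 5 at 2 → [5, 0, 5, 0, 3, 3, 3, 6, 15]
L[-2]+L[4] = 6+3 = 9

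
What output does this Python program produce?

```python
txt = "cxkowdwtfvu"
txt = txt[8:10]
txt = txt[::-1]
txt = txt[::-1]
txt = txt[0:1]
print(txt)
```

f

slice [8:10] → 'fv'
reverse → 'vf'
reverse → 'fv'
slice [0:1] → 'f'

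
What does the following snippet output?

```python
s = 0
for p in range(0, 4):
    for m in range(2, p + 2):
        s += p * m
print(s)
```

p=1,m=2: s = 0+2 = 2
p=2,m=2: s = 2+4 = 6
p=2,m=3: s = 6+6 = 12
p=3,m=2: s = 12+6 = 18
p=3,m=3: s = 18+9 = 27
p=3,m=4: s = 27+12 = 39

39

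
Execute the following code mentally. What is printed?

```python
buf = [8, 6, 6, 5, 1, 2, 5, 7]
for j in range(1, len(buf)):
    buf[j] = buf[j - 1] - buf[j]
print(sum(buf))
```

-66

j=1: buf[1] = 8-6 = 2 → [8, 2, 6, 5, 1, 2, 5, 7]
j=2: buf[2] = 2-6 = -4 → [8, 2, -4, 5, 1, 2, 5, 7]
j=3: buf[3] = (-4)-5 = -9 → [8, 2, -4, -9, 1, 2, 5, 7]
j=4: buf[4] = (-9)-1 = -10 → [8, 2, -4, -9, -10, 2, 5, 7]
j=5: buf[5] = (-10)-2 = -12 → [8, 2, -4, -9, -10, -12, 5, 7]
j=6: buf[6] = (-12)-5 = -17 → [8, 2, -4, -9, -10, -12, -17, 7]
j=7: buf[7] = (-17)-7 = -24 → [8, 2, -4, -9, -10, -12, -17, -24]
sum = -66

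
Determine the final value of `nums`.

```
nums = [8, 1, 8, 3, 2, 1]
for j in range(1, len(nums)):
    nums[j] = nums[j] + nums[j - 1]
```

j=1: nums[1] = 1+8 = 9 → [8, 9, 8, 3, 2, 1]
j=2: nums[2] = 8+9 = 17 → [8, 9, 17, 3, 2, 1]
j=3: nums[3] = 3+17 = 20 → [8, 9, 17, 20, 2, 1]
j=4: nums[4] = 2+20 = 22 → [8, 9, 17, 20, 22, 1]
j=5: nums[5] = 1+22 = 23 → [8, 9, 17, 20, 22, 23]

[8, 9, 17, 20, 22, 23]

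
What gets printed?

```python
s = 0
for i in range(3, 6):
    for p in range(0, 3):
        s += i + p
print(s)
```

45

i=3,p=0: s = 0+3 = 3
i=3,p=1: s = 3+4 = 7
i=3,p=2: s = 7+5 = 12
i=4,p=0: s = 12+4 = 16
i=4,p=1: s = 16+5 = 21
i=4,p=2: s = 21+6 = 27
i=5,p=0: s = 27+5 = 32
i=5,p=1: s = 32+6 = 38
i=5,p=2: s = 38+7 = 45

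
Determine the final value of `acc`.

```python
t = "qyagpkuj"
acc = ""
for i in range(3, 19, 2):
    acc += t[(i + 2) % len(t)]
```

'kjygkjyg'

i=3: add t[5]='k' → 'k'
i=5: add t[7]='j' → 'kj'
i=7: add t[1]='y' → 'kjy'
i=9: add t[3]='g' → 'kjyg'
i=11: add t[5]='k' → 'kjygk'
i=13: add t[7]='j' → 'kjygkj'
i=15: add t[1]='y' → 'kjygkjy'
i=17: add t[3]='g' → 'kjygkjyg'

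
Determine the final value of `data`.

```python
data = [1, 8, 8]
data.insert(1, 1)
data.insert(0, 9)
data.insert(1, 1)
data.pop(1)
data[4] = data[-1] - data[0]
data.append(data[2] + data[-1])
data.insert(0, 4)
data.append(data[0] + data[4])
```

[4, 9, 1, 1, 8, -1, 0, 12]

insert 1 at 1 → [1, 1, 8, 8]
insert 9 at 0 → [9, 1, 1, 8, 8]
insert 1 at 1 → [9, 1, 1, 1, 8, 8]
pop(1) removes 1 → [9, 1, 1, 8, 8]
data[4] = data[-1]-data[0] = 8-9 = -1 → [9, 1, 1, 8, -1]
append data[2]+data[-1] = 1+(-1) = 0 → [9, 1, 1, 8, -1, 0]
insert 4 at 0 → [4, 9, 1, 1, 8, -1, 0]
append data[0]+data[4] = 4+8 = 12 → [4, 9, 1, 1, 8, -1, 0, 12]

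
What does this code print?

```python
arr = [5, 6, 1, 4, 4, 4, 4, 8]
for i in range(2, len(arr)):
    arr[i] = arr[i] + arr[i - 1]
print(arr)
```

[5, 6, 7, 11, 15, 19, 23, 31]

i=2: arr[2] = 1+6 = 7 → [5, 6, 7, 4, 4, 4, 4, 8]
i=3: arr[3] = 4+7 = 11 → [5, 6, 7, 11, 4, 4, 4, 8]
i=4: arr[4] = 4+11 = 15 → [5, 6, 7, 11, 15, 4, 4, 8]
i=5: arr[5] = 4+15 = 19 → [5, 6, 7, 11, 15, 19, 4, 8]
i=6: arr[6] = 4+19 = 23 → [5, 6, 7, 11, 15, 19, 23, 8]
i=7: arr[7] = 8+23 = 31 → [5, 6, 7, 11, 15, 19, 23, 31]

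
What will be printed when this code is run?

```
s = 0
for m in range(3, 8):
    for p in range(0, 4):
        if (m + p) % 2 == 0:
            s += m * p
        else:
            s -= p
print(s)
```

m=3,p=0: odd sum, s = 0-0 = 0
m=3,p=1: even sum, s = 0+3 = 3
m=3,p=2: odd sum, s = 3-2 = 1
m=3,p=3: even sum, s = 1+9 = 10
m=4,p=0: even sum, s = 10+0 = 10
m=4,p=1: odd sum, s = 10-1 = 9
m=4,p=2: even sum, s = 9+8 = 17
m=4,p=3: odd sum, s = 17-3 = 14
m=5,p=0: odd sum, s = 14-0 = 14
m=5,p=1: even sum, s = 14+5 = 19
m=5,p=2: odd sum, s = 19-2 = 17
m=5,p=3: even sum, s = 17+15 = 32
m=6,p=0: even sum, s = 32+0 = 32
m=6,p=1: odd sum, s = 32-1 = 31
m=6,p=2: even sum, s = 31+12 = 43
m=6,p=3: odd sum, s = 43-3 = 40
m=7,p=0: odd sum, s = 40-0 = 40
m=7,p=1: even sum, s = 40+7 = 47
m=7,p=2: odd sum, s = 47-2 = 45
m=7,p=3: even sum, s = 45+21 = 66

66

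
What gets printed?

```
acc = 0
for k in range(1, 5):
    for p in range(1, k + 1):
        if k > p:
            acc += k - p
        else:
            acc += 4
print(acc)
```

k=1,p=1: not 1>1, acc = 0+4 = 4
k=2,p=1: 2>1, acc = 4+1 = 5
k=2,p=2: not 2>2, acc = 5+4 = 9
k=3,p=1: 3>1, acc = 9+2 = 11
k=3,p=2: 3>2, acc = 11+1 = 12
k=3,p=3: not 3>3, acc = 12+4 = 16
k=4,p=1: 4>1, acc = 16+3 = 19
k=4,p=2: 4>2, acc = 19+2 = 21
k=4,p=3: 4>3, acc = 21+1 = 22
k=4,p=4: not 4>4, acc = 22+4 = 26

26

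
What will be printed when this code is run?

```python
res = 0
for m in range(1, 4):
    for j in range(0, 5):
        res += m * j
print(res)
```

60

m=1,j=0: res = 0+0 = 0
m=1,j=1: res = 0+1 = 1
m=1,j=2: res = 1+2 = 3
m=1,j=3: res = 3+3 = 6
m=1,j=4: res = 6+4 = 10
m=2,j=0: res = 10+0 = 10
m=2,j=1: res = 10+2 = 12
m=2,j=2: res = 12+4 = 16
m=2,j=3: res = 16+6 = 22
m=2,j=4: res = 22+8 = 30
m=3,j=0: res = 30+0 = 30
m=3,j=1: res = 30+3 = 33
m=3,j=2: res = 33+6 = 39
m=3,j=3: res = 39+9 = 48
m=3,j=4: res = 48+12 = 60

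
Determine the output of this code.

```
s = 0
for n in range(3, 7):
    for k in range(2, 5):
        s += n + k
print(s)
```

90

n=3,k=2: s = 0+5 = 5
n=3,k=3: s = 5+6 = 11
n=3,k=4: s = 11+7 = 18
n=4,k=2: s = 18+6 = 24
n=4,k=3: s = 24+7 = 31
n=4,k=4: s = 31+8 = 39
n=5,k=2: s = 39+7 = 46
n=5,k=3: s = 46+8 = 54
n=5,k=4: s = 54+9 = 63
n=6,k=2: s = 63+8 = 71
n=6,k=3: s = 71+9 = 80
n=6,k=4: s = 80+10 = 90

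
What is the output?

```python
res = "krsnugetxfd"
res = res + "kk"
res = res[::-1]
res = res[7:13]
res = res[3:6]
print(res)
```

+ 'kk' → 'krsnugetxfdkk'
reverse → 'kkdfxtegunsrk'
slice [7:13] → 'gunsrk'
slice [3:6] → 'srk'

srk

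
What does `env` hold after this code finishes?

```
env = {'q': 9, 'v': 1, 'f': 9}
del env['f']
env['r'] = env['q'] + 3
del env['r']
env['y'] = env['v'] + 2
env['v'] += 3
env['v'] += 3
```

{'q': 9, 'v': 7, 'y': 3}

del 'f' → {'q': 9, 'v': 1}
env['r'] = env['q']+3 = 12 → {'q': 9, 'v': 1, 'r': 12}
del 'r' → {'q': 9, 'v': 1}
env['y'] = env['v']+2 = 3 → {'q': 9, 'v': 1, 'y': 3}
env['v'] = 1+3 = 4 → {'q': 9, 'v': 4, 'y': 3}
env['v'] = 4+3 = 7 → {'q': 9, 'v': 7, 'y': 3}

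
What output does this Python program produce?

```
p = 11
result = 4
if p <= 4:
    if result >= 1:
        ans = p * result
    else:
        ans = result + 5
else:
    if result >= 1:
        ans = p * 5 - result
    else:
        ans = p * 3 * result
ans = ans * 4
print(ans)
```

p=11, result=4
p <= 4 is False; result >= 1 is True
→ ans = p * 5 - result = 51
ans = 51*4 = 204

204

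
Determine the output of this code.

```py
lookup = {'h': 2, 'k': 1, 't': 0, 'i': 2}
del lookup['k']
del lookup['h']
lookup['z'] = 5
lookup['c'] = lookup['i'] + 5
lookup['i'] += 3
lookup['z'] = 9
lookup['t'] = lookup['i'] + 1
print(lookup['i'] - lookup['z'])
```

-4

del 'k' → {'h': 2, 't': 0, 'i': 2}
del 'h' → {'t': 0, 'i': 2}
lookup['z'] = 5 → {'t': 0, 'i': 2, 'z': 5}
lookup['c'] = lookup['i']+5 = 7 → {'t': 0, 'i': 2, 'z': 5, 'c': 7}
lookup['i'] = 2+3 = 5 → {'t': 0, 'i': 5, 'z': 5, 'c': 7}
lookup['z'] = 9 → {'t': 0, 'i': 5, 'z': 9, 'c': 7}
lookup['t'] = lookup['i']+1 = 6 → {'t': 6, 'i': 5, 'z': 9, 'c': 7}
lookup['i']-lookup['z'] = 5-9 = -4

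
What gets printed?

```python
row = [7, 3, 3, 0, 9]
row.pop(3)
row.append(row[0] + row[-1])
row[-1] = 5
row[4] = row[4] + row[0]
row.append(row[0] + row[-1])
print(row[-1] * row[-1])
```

361

pop(3) removes 0 → [7, 3, 3, 9]
append row[0]+row[-1] = 7+9 = 16 → [7, 3, 3, 9, 16]
row[-1] = 5 → [7, 3, 3, 9, 5]
row[4] = row[4]+row[0] = 5+7 = 12 → [7, 3, 3, 9, 12]
append row[0]+row[-1] = 7+12 = 19 → [7, 3, 3, 9, 12, 19]
row[-1]*row[-1] = 19*19 = 361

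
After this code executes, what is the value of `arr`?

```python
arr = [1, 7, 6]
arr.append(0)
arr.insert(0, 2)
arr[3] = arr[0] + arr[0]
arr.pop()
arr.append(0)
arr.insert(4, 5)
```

append 0 → [1, 7, 6, 0]
insert 2 at 0 → [2, 1, 7, 6, 0]
arr[3] = arr[0]+arr[0] = 2+2 = 4 → [2, 1, 7, 4, 0]
pop() removes 0 → [2, 1, 7, 4]
append 0 → [2, 1, 7, 4, 0]
insert 5 at 4 → [2, 1, 7, 4, 5, 0]

[2, 1, 7, 4, 5, 0]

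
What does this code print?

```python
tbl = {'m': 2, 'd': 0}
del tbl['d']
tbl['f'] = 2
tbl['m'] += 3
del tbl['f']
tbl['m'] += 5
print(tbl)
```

del 'd' → {'m': 2}
tbl['f'] = 2 → {'m': 2, 'f': 2}
tbl['m'] = 2+3 = 5 → {'m': 5, 'f': 2}
del 'f' → {'m': 5}
tbl['m'] = 5+5 = 10 → {'m': 10}

{'m': 10}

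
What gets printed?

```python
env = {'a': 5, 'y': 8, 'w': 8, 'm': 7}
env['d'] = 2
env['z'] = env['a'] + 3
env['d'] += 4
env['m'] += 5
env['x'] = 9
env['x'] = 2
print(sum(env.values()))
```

env['d'] = 2 → {'a': 5, 'y': 8, 'w': 8, 'm': 7, 'd': 2}
env['z'] = env['a']+3 = 8 → {'a': 5, 'y': 8, 'w': 8, 'm': 7, 'd': 2, 'z': 8}
env['d'] = 2+4 = 6 → {'a': 5, 'y': 8, 'w': 8, 'm': 7, 'd': 6, 'z': 8}
env['m'] = 7+5 = 12 → {'a': 5, 'y': 8, 'w': 8, 'm': 12, 'd': 6, 'z': 8}
env['x'] = 9 → {'a': 5, 'y': 8, 'w': 8, 'm': 12, 'd': 6, 'z': 8, 'x': 9}
env['x'] = 2 → {'a': 5, 'y': 8, 'w': 8, 'm': 12, 'd': 6, 'z': 8, 'x': 2}
sum of values = 49

49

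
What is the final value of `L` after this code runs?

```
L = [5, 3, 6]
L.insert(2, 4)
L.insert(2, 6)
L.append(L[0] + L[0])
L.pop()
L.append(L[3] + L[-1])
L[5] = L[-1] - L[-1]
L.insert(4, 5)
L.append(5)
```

[5, 3, 6, 4, 5, 6, 0, 5]

insert 4 at 2 → [5, 3, 4, 6]
insert 6 at 2 → [5, 3, 6, 4, 6]
append L[0]+L[0] = 5+5 = 10 → [5, 3, 6, 4, 6, 10]
pop() removes 10 → [5, 3, 6, 4, 6]
append L[3]+L[-1] = 4+6 = 10 → [5, 3, 6, 4, 6, 10]
L[5] = L[-1]-L[-1] = 10-10 = 0 → [5, 3, 6, 4, 6, 0]
insert 5 at 4 → [5, 3, 6, 4, 5, 6, 0]
append 5 → [5, 3, 6, 4, 5, 6, 0, 5]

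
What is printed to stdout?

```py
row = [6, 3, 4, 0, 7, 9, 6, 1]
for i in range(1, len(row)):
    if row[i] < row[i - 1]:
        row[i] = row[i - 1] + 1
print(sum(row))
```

76

i=1: 3<6, row[1] = 6+1 = 7 → [6, 7, 4, 0, 7, 9, 6, 1]
i=2: 4<7, row[2] = 7+1 = 8 → [6, 7, 8, 0, 7, 9, 6, 1]
i=3: 0<8, row[3] = 8+1 = 9 → [6, 7, 8, 9, 7, 9, 6, 1]
i=4: 7<9, row[4] = 9+1 = 10 → [6, 7, 8, 9, 10, 9, 6, 1]
i=5: 9<10, row[5] = 10+1 = 11 → [6, 7, 8, 9, 10, 11, 6, 1]
i=6: 6<11, row[6] = 11+1 = 12 → [6, 7, 8, 9, 10, 11, 12, 1]
i=7: 1<12, row[7] = 12+1 = 13 → [6, 7, 8, 9, 10, 11, 12, 13]
sum = 76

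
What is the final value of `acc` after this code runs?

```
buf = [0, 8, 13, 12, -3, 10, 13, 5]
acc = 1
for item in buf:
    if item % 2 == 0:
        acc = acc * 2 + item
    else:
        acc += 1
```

item=0: even, acc = 1*2+0 = 2
item=8: even, acc = 2*2+8 = 12
item=13: not even, acc = 12+1 = 13
item=12: even, acc = 13*2+12 = 38
item=-3: not even, acc = 38+1 = 39
item=10: even, acc = 39*2+10 = 88
item=13: not even, acc = 88+1 = 89
item=5: not even, acc = 89+1 = 90

90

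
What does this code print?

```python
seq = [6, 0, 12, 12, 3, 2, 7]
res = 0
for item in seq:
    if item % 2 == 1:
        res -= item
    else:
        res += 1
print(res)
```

item=6: not odd, res = 0+1 = 1
item=0: not odd, res = 1+1 = 2
item=12: not odd, res = 2+1 = 3
item=12: not odd, res = 3+1 = 4
item=3: odd, res = 4-3 = 1
item=2: not odd, res = 1+1 = 2
item=7: odd, res = 2-7 = -5

-5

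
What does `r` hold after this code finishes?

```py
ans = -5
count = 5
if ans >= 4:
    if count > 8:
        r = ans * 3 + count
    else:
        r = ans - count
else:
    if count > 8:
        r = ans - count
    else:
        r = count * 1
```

5

ans=-5, count=5
ans >= 4 is False; count > 8 is False
→ r = count * 1 = 5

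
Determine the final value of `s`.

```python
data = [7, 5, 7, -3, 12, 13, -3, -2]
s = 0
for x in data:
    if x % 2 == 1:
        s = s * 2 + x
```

371

x=7: odd, s = 0*2+7 = 7
x=5: odd, s = 7*2+5 = 19
x=7: odd, s = 19*2+7 = 45
x=-3: odd, s = 45*2+(-3) = 87
x=12: not odd
x=13: odd, s = 87*2+13 = 187
x=-3: odd, s = 187*2+(-3) = 371
x=-2: not odd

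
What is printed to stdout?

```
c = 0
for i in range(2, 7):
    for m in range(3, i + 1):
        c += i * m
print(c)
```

205

i=3,m=3: c = 0+9 = 9
i=4,m=3: c = 9+12 = 21
i=4,m=4: c = 21+16 = 37
i=5,m=3: c = 37+15 = 52
i=5,m=4: c = 52+20 = 72
i=5,m=5: c = 72+25 = 97
i=6,m=3: c = 97+18 = 115
i=6,m=4: c = 115+24 = 139
i=6,m=5: c = 139+30 = 169
i=6,m=6: c = 169+36 = 205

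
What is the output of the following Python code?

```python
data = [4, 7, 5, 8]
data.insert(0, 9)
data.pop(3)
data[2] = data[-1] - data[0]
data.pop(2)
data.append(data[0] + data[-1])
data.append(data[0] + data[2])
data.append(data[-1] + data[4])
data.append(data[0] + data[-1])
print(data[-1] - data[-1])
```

0

insert 9 at 0 → [9, 4, 7, 5, 8]
pop(3) removes 5 → [9, 4, 7, 8]
data[2] = data[-1]-data[0] = 8-9 = -1 → [9, 4, -1, 8]
pop(2) removes -1 → [9, 4, 8]
append data[0]+data[-1] = 9+8 = 17 → [9, 4, 8, 17]
append data[0]+data[2] = 9+8 = 17 → [9, 4, 8, 17, 17]
append data[-1]+data[4] = 17+17 = 34 → [9, 4, 8, 17, 17, 34]
append data[0]+data[-1] = 9+34 = 43 → [9, 4, 8, 17, 17, 34, 43]
data[-1]-data[-1] = 43-43 = 0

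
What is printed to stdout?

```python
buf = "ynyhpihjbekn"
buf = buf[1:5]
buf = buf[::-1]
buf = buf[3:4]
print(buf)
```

slice [1:5] → 'nyhp'
reverse → 'phyn'
slice [3:4] → 'n'

n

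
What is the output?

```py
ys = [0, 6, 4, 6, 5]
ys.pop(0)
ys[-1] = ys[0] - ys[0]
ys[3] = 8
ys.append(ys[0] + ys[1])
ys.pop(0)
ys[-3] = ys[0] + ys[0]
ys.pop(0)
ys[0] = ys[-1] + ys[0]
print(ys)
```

[18, 8, 10]

pop(0) removes 0 → [6, 4, 6, 5]
ys[-1] = ys[0]-ys[0] = 6-6 = 0 → [6, 4, 6, 0]
ys[3] = 8 → [6, 4, 6, 8]
append ys[0]+ys[1] = 6+4 = 10 → [6, 4, 6, 8, 10]
pop(0) removes 6 → [4, 6, 8, 10]
ys[-3] = ys[0]+ys[0] = 4+4 = 8 → [4, 8, 8, 10]
pop(0) removes 4 → [8, 8, 10]
ys[0] = ys[-1]+ys[0] = 10+8 = 18 → [18, 8, 10]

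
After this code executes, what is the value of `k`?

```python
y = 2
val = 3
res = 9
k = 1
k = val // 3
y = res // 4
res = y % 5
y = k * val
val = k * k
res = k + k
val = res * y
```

1

k = 3//3 = 1
y = 9//4 = 2
res = 2%5 = 2
y = 1*3 = 3
val = 1*1 = 1
res = 1+1 = 2
val = 2*3 = 6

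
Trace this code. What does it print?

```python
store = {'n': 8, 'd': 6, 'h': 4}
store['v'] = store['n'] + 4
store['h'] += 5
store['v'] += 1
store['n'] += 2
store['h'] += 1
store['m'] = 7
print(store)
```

store['v'] = store['n']+4 = 12 → {'n': 8, 'd': 6, 'h': 4, 'v': 12}
store['h'] = 4+5 = 9 → {'n': 8, 'd': 6, 'h': 9, 'v': 12}
store['v'] = 12+1 = 13 → {'n': 8, 'd': 6, 'h': 9, 'v': 13}
store['n'] = 8+2 = 10 → {'n': 10, 'd': 6, 'h': 9, 'v': 13}
store['h'] = 9+1 = 10 → {'n': 10, 'd': 6, 'h': 10, 'v': 13}
store['m'] = 7 → {'n': 10, 'd': 6, 'h': 10, 'v': 13, 'm': 7}

{'n': 10, 'd': 6, 'h': 10, 'v': 13, 'm': 7}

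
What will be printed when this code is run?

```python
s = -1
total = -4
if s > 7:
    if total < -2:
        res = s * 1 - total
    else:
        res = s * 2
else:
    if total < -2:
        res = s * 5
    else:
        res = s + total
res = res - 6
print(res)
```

s=-1, total=-4
s > 7 is False; total < -2 is True
→ res = s * 5 = -5
res = (-5)-6 = -11

-11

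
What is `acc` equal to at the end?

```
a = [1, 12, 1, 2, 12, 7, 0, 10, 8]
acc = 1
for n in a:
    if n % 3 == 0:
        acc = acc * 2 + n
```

n=1: not %3==0
n=12: %3==0, acc = 1*2+12 = 14
n=1: not %3==0
n=2: not %3==0
n=12: %3==0, acc = 14*2+12 = 40
n=7: not %3==0
n=0: %3==0, acc = 40*2+0 = 80
n=10: not %3==0
n=8: not %3==0

80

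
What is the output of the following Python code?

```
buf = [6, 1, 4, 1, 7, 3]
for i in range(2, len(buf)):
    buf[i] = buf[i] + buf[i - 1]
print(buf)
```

[6, 1, 5, 6, 13, 16]

i=2: buf[2] = 4+1 = 5 → [6, 1, 5, 1, 7, 3]
i=3: buf[3] = 1+5 = 6 → [6, 1, 5, 6, 7, 3]
i=4: buf[4] = 7+6 = 13 → [6, 1, 5, 6, 13, 3]
i=5: buf[5] = 3+13 = 16 → [6, 1, 5, 6, 13, 16]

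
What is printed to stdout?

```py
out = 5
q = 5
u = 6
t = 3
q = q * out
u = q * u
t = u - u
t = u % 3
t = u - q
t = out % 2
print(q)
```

q = 5*5 = 25
u = 25*6 = 150
t = 150-150 = 0
t = 150%3 = 0
t = 150-25 = 125
t = 5%2 = 1

25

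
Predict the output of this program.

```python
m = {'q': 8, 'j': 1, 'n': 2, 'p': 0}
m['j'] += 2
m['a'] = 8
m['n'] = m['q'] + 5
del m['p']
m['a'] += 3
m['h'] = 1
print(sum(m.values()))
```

m['j'] = 1+2 = 3 → {'q': 8, 'j': 3, 'n': 2, 'p': 0}
m['a'] = 8 → {'q': 8, 'j': 3, 'n': 2, 'p': 0, 'a': 8}
m['n'] = m['q']+5 = 13 → {'q': 8, 'j': 3, 'n': 13, 'p': 0, 'a': 8}
del 'p' → {'q': 8, 'j': 3, 'n': 13, 'a': 8}
m['a'] = 8+3 = 11 → {'q': 8, 'j': 3, 'n': 13, 'a': 11}
m['h'] = 1 → {'q': 8, 'j': 3, 'n': 13, 'a': 11, 'h': 1}
sum of values = 36

36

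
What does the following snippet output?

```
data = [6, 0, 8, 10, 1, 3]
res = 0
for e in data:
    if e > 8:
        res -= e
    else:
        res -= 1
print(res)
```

-15

e=6: not >8, res = 0-1 = -1
e=0: not >8, res = (-1)-1 = -2
e=8: not >8, res = (-2)-1 = -3
e=10: >8, res = (-3)-10 = -13
e=1: not >8, res = (-13)-1 = -14
e=3: not >8, res = (-14)-1 = -15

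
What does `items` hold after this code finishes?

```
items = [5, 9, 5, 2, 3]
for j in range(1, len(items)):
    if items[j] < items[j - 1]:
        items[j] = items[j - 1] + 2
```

j=1: 9>=5, unchanged → [5, 9, 5, 2, 3]
j=2: 5<9, items[2] = 9+2 = 11 → [5, 9, 11, 2, 3]
j=3: 2<11, items[3] = 11+2 = 13 → [5, 9, 11, 13, 3]
j=4: 3<13, items[4] = 13+2 = 15 → [5, 9, 11, 13, 15]

[5, 9, 11, 13, 15]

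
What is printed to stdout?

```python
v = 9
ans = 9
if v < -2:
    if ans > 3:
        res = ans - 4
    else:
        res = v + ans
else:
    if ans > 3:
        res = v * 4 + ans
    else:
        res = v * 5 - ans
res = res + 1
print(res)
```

46

v=9, ans=9
v < -2 is False; ans > 3 is True
→ res = v * 4 + ans = 45
res = 45+1 = 46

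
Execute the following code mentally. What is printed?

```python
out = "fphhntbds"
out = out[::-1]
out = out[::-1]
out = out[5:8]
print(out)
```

tbd

reverse → 'sdbtnhhpf'
reverse → 'fphhntbds'
slice [5:8] → 'tbd'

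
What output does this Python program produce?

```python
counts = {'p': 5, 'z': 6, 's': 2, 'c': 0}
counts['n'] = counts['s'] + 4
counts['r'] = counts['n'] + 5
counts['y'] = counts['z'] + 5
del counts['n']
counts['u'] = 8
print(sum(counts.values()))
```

counts['n'] = counts['s']+4 = 6 → {'p': 5, 'z': 6, 's': 2, 'c': 0, 'n': 6}
counts['r'] = counts['n']+5 = 11 → {'p': 5, 'z': 6, 's': 2, 'c': 0, 'n': 6, 'r': 11}
counts['y'] = counts['z']+5 = 11 → {'p': 5, 'z': 6, 's': 2, 'c': 0, 'n': 6, 'r': 11, 'y': 11}
del 'n' → {'p': 5, 'z': 6, 's': 2, 'c': 0, 'r': 11, 'y': 11}
counts['u'] = 8 → {'p': 5, 'z': 6, 's': 2, 'c': 0, 'r': 11, 'y': 11, 'u': 8}
sum of values = 43

43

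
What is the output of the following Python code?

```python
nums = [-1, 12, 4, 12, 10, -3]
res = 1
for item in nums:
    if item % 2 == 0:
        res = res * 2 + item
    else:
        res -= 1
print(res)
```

145

item=-1: not even, res = 1-1 = 0
item=12: even, res = 0*2+12 = 12
item=4: even, res = 12*2+4 = 28
item=12: even, res = 28*2+12 = 68
item=10: even, res = 68*2+10 = 146
item=-3: not even, res = 146-1 = 145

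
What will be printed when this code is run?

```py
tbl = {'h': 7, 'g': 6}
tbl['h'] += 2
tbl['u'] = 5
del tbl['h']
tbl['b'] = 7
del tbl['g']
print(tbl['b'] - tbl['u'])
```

2

tbl['h'] = 7+2 = 9 → {'h': 9, 'g': 6}
tbl['u'] = 5 → {'h': 9, 'g': 6, 'u': 5}
del 'h' → {'g': 6, 'u': 5}
tbl['b'] = 7 → {'g': 6, 'u': 5, 'b': 7}
del 'g' → {'u': 5, 'b': 7}
tbl['b']-tbl['u'] = 7-5 = 2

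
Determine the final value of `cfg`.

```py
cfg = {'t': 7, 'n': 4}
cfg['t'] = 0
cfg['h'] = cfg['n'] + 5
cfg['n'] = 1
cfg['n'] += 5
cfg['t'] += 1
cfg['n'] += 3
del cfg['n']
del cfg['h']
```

{'t': 1}

cfg['t'] = 0 → {'t': 0, 'n': 4}
cfg['h'] = cfg['n']+5 = 9 → {'t': 0, 'n': 4, 'h': 9}
cfg['n'] = 1 → {'t': 0, 'n': 1, 'h': 9}
cfg['n'] = 1+5 = 6 → {'t': 0, 'n': 6, 'h': 9}
cfg['t'] = 0+1 = 1 → {'t': 1, 'n': 6, 'h': 9}
cfg['n'] = 6+3 = 9 → {'t': 1, 'n': 9, 'h': 9}
del 'n' → {'t': 1, 'h': 9}
del 'h' → {'t': 1}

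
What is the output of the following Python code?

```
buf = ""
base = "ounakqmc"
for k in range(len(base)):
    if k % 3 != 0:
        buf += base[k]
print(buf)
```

unkqc

k=0: skip
k=1: add 'u' → 'u'
k=2: add 'n' → 'un'
k=3: skip
k=4: add 'k' → 'unk'
k=5: add 'q' → 'unkq'
k=6: skip
k=7: add 'c' → 'unkqc'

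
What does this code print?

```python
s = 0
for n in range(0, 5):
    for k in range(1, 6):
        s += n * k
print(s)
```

150

n=0,k=1: s = 0+0 = 0
n=0,k=2: s = 0+0 = 0
n=0,k=3: s = 0+0 = 0
n=0,k=4: s = 0+0 = 0
n=0,k=5: s = 0+0 = 0
n=1,k=1: s = 0+1 = 1
n=1,k=2: s = 1+2 = 3
n=1,k=3: s = 3+3 = 6
n=1,k=4: s = 6+4 = 10
n=1,k=5: s = 10+5 = 15
n=2,k=1: s = 15+2 = 17
n=2,k=2: s = 17+4 = 21
n=2,k=3: s = 21+6 = 27
n=2,k=4: s = 27+8 = 35
n=2,k=5: s = 35+10 = 45
n=3,k=1: s = 45+3 = 48
n=3,k=2: s = 48+6 = 54
n=3,k=3: s = 54+9 = 63
n=3,k=4: s = 63+12 = 75
n=3,k=5: s = 75+15 = 90
n=4,k=1: s = 90+4 = 94
n=4,k=2: s = 94+8 = 102
n=4,k=3: s = 102+12 = 114
n=4,k=4: s = 114+16 = 130
n=4,k=5: s = 130+20 = 150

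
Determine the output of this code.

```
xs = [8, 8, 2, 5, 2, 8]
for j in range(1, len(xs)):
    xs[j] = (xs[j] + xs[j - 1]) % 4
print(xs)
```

j=1: xs[1] = (8+8)%4 = 0 → [8, 0, 2, 5, 2, 8]
j=2: xs[2] = (2+0)%4 = 2 → [8, 0, 2, 5, 2, 8]
j=3: xs[3] = (5+2)%4 = 3 → [8, 0, 2, 3, 2, 8]
j=4: xs[4] = (2+3)%4 = 1 → [8, 0, 2, 3, 1, 8]
j=5: xs[5] = (8+1)%4 = 1 → [8, 0, 2, 3, 1, 1]

[8, 0, 2, 3, 1, 1]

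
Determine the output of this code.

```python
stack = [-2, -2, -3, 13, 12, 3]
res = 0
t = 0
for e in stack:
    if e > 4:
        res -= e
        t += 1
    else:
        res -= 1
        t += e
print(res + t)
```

e=-2: not >4, res = 0-1 = -1; t=-2
e=-2: not >4, res = (-1)-1 = -2; t=-4
e=-3: not >4, res = (-2)-1 = -3; t=-7
e=13: >4, res = (-3)-13 = -16; t=-6
e=12: >4, res = (-16)-12 = -28; t=-5
e=3: not >4, res = (-28)-1 = -29; t=-2
res+t = (-29)+(-2) = -31

-31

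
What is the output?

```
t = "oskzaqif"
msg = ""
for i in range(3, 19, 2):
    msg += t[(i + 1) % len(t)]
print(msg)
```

i=3: add t[4]='a' → 'a'
i=5: add t[6]='i' → 'ai'
i=7: add t[0]='o' → 'aio'
i=9: add t[2]='k' → 'aiok'
i=11: add t[4]='a' → 'aioka'
i=13: add t[6]='i' → 'aiokai'
i=15: add t[0]='o' → 'aiokaio'
i=17: add t[2]='k' → 'aiokaiok'

aiokaiok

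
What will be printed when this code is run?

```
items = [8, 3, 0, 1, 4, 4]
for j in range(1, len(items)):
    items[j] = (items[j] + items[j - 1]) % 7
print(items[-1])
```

6

j=1: items[1] = (3+8)%7 = 4 → [8, 4, 0, 1, 4, 4]
j=2: items[2] = (0+4)%7 = 4 → [8, 4, 4, 1, 4, 4]
j=3: items[3] = (1+4)%7 = 5 → [8, 4, 4, 5, 4, 4]
j=4: items[4] = (4+5)%7 = 2 → [8, 4, 4, 5, 2, 4]
j=5: items[5] = (4+2)%7 = 6 → [8, 4, 4, 5, 2, 6]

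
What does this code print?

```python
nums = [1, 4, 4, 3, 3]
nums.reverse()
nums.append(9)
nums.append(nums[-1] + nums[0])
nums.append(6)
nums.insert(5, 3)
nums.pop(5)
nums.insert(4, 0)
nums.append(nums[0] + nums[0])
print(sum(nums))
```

48

reverse → [3, 3, 4, 4, 1]
append 9 → [3, 3, 4, 4, 1, 9]
append nums[-1]+nums[0] = 9+3 = 12 → [3, 3, 4, 4, 1, 9, 12]
append 6 → [3, 3, 4, 4, 1, 9, 12, 6]
insert 3 at 5 → [3, 3, 4, 4, 1, 3, 9, 12, 6]
pop(5) removes 3 → [3, 3, 4, 4, 1, 9, 12, 6]
insert 0 at 4 → [3, 3, 4, 4, 0, 1, 9, 12, 6]
append nums[0]+nums[0] = 3+3 = 6 → [3, 3, 4, 4, 0, 1, 9, 12, 6, 6]
sum = 48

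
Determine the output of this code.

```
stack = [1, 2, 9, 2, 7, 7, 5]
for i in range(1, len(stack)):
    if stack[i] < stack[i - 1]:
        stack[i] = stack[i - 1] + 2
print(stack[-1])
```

17

i=1: 2>=1, unchanged → [1, 2, 9, 2, 7, 7, 5]
i=2: 9>=2, unchanged → [1, 2, 9, 2, 7, 7, 5]
i=3: 2<9, stack[3] = 9+2 = 11 → [1, 2, 9, 11, 7, 7, 5]
i=4: 7<11, stack[4] = 11+2 = 13 → [1, 2, 9, 11, 13, 7, 5]
i=5: 7<13, stack[5] = 13+2 = 15 → [1, 2, 9, 11, 13, 15, 5]
i=6: 5<15, stack[6] = 15+2 = 17 → [1, 2, 9, 11, 13, 15, 17]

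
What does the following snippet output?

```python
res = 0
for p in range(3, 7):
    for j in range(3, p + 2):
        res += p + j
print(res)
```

130

p=3,j=3: res = 0+6 = 6
p=3,j=4: res = 6+7 = 13
p=4,j=3: res = 13+7 = 20
p=4,j=4: res = 20+8 = 28
p=4,j=5: res = 28+9 = 37
p=5,j=3: res = 37+8 = 45
p=5,j=4: res = 45+9 = 54
p=5,j=5: res = 54+10 = 64
p=5,j=6: res = 64+11 = 75
p=6,j=3: res = 75+9 = 84
p=6,j=4: res = 84+10 = 94
p=6,j=5: res = 94+11 = 105
p=6,j=6: res = 105+12 = 117
p=6,j=7: res = 117+13 = 130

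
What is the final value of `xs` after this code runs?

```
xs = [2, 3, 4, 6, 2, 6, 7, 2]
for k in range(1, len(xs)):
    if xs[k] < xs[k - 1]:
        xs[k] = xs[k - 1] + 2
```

k=1: 3>=2, unchanged → [2, 3, 4, 6, 2, 6, 7, 2]
k=2: 4>=3, unchanged → [2, 3, 4, 6, 2, 6, 7, 2]
k=3: 6>=4, unchanged → [2, 3, 4, 6, 2, 6, 7, 2]
k=4: 2<6, xs[4] = 6+2 = 8 → [2, 3, 4, 6, 8, 6, 7, 2]
k=5: 6<8, xs[5] = 8+2 = 10 → [2, 3, 4, 6, 8, 10, 7, 2]
k=6: 7<10, xs[6] = 10+2 = 12 → [2, 3, 4, 6, 8, 10, 12, 2]
k=7: 2<12, xs[7] = 12+2 = 14 → [2, 3, 4, 6, 8, 10, 12, 14]

[2, 3, 4, 6, 8, 10, 12, 14]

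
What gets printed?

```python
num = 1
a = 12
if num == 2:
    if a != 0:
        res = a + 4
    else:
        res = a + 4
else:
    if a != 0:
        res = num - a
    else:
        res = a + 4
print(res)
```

num=1, a=12
num == 2 is False; a != 0 is True
→ res = num - a = -11

-11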